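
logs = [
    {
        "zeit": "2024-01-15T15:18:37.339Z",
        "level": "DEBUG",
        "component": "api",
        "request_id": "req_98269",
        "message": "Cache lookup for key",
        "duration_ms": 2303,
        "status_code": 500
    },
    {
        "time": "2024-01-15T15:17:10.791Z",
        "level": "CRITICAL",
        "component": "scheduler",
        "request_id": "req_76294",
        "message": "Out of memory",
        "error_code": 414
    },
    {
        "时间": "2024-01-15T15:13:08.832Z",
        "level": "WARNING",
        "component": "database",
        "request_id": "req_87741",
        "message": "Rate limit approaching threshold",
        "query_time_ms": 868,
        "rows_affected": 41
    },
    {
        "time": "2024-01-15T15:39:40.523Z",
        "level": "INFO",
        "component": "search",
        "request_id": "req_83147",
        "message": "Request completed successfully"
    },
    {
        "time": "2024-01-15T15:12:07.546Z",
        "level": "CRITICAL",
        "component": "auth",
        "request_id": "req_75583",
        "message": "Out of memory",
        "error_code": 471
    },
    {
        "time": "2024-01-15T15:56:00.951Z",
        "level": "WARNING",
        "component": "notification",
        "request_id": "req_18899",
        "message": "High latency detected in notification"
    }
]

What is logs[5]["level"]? "WARNING"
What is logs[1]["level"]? "CRITICAL"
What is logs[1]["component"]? "scheduler"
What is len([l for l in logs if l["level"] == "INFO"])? 1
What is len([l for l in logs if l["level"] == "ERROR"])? 0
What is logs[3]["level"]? "INFO"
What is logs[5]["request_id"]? "req_18899"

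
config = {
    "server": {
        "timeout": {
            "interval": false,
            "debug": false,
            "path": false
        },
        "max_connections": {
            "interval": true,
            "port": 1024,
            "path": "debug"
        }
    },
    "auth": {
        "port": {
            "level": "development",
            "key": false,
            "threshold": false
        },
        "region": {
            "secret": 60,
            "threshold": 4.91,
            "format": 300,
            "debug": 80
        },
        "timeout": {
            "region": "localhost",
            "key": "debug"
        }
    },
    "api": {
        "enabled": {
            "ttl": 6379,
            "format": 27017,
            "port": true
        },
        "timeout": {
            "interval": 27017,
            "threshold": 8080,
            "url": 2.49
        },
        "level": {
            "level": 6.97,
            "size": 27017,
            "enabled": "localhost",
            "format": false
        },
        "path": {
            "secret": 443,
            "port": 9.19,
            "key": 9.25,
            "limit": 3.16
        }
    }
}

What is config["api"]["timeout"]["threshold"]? 8080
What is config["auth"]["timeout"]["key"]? "debug"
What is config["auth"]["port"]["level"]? "development"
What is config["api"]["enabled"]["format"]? 27017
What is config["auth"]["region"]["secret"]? 60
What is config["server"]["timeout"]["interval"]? False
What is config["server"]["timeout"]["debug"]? False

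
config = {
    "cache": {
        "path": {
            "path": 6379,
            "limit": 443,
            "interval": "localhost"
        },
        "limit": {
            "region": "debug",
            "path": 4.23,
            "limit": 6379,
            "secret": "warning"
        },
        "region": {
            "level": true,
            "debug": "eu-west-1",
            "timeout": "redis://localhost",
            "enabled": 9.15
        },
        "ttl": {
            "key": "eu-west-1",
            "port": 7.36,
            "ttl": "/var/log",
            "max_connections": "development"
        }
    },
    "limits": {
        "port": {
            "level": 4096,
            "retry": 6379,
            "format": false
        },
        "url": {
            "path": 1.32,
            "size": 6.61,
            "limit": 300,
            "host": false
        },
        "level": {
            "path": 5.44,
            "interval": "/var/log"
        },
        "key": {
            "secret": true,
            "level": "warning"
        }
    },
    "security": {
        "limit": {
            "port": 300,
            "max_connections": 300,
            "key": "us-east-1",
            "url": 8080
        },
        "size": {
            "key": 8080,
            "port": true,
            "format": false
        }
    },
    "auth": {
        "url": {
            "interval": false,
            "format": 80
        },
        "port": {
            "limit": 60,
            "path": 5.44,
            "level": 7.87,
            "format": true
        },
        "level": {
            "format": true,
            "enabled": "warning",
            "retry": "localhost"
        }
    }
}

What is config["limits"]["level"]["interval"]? "/var/log"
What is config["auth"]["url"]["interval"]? False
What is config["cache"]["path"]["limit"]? 443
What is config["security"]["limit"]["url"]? 8080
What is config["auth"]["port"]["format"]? True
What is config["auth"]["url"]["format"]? 80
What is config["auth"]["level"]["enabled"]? "warning"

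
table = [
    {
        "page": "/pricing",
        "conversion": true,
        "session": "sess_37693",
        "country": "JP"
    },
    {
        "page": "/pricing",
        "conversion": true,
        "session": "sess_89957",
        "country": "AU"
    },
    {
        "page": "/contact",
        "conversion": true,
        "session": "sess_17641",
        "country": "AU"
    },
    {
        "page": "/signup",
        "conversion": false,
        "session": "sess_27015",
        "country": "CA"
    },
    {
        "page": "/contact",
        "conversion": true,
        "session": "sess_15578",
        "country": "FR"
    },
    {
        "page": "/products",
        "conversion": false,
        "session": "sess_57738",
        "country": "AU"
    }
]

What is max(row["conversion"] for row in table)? True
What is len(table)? 6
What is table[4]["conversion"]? True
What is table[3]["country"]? "CA"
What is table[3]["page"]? "/signup"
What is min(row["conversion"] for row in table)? False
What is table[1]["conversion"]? True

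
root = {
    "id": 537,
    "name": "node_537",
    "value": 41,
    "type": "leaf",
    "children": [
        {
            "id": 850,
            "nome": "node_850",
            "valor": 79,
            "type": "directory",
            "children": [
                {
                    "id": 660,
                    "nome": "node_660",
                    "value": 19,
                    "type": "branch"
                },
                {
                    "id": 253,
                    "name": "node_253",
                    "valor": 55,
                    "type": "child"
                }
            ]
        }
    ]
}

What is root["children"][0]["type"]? "directory"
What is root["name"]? "node_537"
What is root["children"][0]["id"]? 850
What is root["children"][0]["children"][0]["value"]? 19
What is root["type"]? "leaf"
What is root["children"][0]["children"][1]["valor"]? 55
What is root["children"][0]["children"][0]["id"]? 660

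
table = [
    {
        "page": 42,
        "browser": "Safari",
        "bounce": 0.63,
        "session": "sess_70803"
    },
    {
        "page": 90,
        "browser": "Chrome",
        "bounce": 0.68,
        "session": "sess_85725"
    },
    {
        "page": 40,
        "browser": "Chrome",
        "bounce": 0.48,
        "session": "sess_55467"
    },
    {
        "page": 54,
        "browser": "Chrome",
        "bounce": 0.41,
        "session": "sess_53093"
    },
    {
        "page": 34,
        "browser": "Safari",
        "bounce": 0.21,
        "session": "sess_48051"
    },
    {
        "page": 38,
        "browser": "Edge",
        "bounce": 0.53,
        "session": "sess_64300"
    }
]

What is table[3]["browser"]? "Chrome"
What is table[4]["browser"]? "Safari"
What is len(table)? 6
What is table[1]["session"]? "sess_85725"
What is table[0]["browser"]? "Safari"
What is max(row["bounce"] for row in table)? 0.68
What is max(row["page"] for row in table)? 90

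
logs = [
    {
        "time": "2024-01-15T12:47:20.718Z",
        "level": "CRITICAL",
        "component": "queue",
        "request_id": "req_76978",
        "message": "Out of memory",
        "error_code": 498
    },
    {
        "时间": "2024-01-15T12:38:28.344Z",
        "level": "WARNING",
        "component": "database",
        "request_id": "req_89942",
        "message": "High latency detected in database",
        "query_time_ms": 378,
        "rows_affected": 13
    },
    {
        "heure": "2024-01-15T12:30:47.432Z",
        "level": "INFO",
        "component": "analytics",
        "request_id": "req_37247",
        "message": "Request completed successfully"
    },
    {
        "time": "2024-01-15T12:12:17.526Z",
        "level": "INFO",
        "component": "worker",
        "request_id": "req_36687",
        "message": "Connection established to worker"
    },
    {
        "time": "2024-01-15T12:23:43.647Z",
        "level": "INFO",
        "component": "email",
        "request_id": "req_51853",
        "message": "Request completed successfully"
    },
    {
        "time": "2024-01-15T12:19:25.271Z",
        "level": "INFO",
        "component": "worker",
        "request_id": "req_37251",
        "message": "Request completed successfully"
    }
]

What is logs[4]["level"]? "INFO"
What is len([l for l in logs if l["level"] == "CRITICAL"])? 1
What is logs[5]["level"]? "INFO"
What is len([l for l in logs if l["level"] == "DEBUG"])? 0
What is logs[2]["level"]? "INFO"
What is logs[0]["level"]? "CRITICAL"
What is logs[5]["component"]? "worker"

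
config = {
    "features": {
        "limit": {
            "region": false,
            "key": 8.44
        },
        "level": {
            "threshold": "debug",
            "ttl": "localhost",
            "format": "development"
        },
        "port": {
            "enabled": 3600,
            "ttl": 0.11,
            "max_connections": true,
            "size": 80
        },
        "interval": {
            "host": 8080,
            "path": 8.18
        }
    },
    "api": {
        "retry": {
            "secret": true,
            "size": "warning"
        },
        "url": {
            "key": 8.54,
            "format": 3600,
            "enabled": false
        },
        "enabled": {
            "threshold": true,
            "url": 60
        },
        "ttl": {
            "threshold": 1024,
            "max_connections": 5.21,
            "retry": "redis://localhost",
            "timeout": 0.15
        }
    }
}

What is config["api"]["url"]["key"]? 8.54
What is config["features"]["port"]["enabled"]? 3600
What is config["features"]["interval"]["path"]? 8.18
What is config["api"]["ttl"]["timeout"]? 0.15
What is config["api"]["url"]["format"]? 3600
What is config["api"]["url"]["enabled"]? False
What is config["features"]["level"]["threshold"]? "debug"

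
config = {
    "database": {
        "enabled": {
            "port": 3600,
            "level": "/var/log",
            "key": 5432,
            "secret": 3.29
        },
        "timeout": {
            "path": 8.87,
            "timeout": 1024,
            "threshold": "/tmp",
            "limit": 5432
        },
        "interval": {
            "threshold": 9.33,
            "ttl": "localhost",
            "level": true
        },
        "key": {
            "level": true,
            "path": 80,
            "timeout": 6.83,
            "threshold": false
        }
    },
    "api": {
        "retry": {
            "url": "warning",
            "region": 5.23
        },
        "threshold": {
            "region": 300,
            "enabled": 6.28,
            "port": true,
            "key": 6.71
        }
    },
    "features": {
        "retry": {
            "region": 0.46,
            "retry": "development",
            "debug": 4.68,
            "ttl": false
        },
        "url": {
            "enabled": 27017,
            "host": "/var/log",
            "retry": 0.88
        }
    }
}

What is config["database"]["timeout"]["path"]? 8.87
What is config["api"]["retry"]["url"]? "warning"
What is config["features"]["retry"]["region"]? 0.46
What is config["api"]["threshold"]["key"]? 6.71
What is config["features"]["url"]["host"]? "/var/log"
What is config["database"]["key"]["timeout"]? 6.83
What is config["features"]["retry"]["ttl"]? False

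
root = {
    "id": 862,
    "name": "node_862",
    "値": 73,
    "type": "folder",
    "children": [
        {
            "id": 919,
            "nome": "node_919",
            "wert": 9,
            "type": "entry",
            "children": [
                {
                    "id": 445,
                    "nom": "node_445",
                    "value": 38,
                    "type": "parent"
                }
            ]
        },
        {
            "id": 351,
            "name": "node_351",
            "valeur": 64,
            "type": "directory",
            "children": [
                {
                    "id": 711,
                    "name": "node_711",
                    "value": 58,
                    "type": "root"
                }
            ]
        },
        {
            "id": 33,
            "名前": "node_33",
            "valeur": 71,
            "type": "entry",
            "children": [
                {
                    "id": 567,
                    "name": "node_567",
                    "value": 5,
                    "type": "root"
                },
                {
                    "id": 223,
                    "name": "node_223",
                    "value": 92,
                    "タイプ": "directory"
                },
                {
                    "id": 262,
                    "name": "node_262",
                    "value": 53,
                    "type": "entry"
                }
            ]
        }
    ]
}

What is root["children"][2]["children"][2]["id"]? 262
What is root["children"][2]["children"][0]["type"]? "root"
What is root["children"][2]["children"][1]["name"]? "node_223"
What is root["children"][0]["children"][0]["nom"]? "node_445"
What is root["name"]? "node_862"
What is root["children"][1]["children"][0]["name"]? "node_711"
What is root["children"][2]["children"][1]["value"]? 92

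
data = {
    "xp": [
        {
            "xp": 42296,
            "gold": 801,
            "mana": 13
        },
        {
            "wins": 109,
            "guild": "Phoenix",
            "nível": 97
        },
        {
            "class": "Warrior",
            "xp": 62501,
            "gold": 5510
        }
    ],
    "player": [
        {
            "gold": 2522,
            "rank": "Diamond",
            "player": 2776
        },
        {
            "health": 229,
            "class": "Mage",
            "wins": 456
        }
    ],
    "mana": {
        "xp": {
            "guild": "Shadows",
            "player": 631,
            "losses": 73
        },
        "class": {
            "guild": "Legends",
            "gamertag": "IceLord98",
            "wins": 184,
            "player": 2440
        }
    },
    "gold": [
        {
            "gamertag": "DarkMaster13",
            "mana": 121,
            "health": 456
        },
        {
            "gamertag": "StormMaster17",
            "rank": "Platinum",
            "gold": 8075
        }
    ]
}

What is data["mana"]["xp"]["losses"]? 73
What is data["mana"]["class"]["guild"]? "Legends"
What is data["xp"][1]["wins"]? 109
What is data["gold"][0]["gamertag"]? "DarkMaster13"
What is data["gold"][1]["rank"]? "Platinum"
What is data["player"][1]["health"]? 229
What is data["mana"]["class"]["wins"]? 184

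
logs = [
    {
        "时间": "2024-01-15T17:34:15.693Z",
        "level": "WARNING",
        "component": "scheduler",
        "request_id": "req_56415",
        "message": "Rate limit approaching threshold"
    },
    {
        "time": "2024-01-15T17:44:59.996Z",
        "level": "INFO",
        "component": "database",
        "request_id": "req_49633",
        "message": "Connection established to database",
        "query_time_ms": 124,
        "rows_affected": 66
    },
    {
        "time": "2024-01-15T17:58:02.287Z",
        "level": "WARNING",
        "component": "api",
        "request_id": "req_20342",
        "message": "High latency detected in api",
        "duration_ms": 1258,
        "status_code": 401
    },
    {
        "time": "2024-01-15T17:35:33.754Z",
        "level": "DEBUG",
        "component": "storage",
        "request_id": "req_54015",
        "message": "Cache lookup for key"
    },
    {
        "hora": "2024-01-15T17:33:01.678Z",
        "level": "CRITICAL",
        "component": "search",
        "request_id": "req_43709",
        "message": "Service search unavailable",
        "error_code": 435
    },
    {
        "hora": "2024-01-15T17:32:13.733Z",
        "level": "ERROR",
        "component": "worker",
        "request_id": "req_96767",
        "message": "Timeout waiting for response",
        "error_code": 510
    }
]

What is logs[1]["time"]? "2024-01-15T17:44:59.996Z"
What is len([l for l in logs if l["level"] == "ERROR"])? 1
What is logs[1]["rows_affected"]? 66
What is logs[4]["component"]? "search"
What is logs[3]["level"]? "DEBUG"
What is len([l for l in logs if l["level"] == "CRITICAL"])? 1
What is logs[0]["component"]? "scheduler"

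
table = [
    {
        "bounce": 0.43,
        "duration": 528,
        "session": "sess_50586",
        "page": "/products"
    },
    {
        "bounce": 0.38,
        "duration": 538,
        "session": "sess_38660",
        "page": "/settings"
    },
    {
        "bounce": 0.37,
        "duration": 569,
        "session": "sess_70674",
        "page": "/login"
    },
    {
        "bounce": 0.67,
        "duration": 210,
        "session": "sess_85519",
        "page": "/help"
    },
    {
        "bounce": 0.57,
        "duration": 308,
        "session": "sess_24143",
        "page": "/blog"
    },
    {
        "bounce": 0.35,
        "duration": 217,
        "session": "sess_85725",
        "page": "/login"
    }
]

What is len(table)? 6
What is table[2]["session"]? "sess_70674"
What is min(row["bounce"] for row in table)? 0.35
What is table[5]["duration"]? 217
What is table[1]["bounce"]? 0.38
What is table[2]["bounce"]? 0.37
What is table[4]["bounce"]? 0.57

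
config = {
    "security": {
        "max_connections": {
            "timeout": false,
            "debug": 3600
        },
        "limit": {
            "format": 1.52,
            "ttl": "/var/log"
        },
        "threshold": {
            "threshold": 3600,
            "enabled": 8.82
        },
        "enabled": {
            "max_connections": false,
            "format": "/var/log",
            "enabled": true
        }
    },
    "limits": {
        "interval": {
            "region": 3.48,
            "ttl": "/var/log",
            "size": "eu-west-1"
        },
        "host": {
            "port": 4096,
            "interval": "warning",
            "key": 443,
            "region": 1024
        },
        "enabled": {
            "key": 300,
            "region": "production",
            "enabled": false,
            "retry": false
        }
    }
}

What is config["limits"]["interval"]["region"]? 3.48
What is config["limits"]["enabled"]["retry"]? False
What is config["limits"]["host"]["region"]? 1024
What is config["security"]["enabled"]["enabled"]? True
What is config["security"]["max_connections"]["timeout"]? False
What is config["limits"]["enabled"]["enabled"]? False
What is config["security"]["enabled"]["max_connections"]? False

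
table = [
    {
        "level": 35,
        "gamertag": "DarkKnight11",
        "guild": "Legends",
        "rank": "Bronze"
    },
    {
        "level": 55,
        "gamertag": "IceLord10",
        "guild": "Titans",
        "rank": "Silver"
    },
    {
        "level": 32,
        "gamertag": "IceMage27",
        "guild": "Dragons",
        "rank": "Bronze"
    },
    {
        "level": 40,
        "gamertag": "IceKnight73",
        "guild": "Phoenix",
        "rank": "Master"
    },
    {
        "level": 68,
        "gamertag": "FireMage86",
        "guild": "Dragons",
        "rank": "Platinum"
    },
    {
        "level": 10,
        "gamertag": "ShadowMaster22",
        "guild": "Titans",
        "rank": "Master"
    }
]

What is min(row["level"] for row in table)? 10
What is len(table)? 6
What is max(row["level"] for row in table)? 68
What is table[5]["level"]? 10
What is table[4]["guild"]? "Dragons"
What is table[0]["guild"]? "Legends"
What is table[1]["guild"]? "Titans"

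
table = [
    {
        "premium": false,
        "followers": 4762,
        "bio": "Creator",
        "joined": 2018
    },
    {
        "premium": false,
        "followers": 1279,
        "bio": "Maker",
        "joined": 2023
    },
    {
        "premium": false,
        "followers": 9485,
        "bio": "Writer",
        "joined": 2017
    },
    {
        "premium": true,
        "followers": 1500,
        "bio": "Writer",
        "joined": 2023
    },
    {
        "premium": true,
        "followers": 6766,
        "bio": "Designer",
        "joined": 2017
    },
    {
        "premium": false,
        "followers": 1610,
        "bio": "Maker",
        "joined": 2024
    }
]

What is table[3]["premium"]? True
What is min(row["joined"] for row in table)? 2017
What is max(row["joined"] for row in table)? 2024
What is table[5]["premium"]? False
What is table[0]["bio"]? "Creator"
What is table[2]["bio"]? "Writer"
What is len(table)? 6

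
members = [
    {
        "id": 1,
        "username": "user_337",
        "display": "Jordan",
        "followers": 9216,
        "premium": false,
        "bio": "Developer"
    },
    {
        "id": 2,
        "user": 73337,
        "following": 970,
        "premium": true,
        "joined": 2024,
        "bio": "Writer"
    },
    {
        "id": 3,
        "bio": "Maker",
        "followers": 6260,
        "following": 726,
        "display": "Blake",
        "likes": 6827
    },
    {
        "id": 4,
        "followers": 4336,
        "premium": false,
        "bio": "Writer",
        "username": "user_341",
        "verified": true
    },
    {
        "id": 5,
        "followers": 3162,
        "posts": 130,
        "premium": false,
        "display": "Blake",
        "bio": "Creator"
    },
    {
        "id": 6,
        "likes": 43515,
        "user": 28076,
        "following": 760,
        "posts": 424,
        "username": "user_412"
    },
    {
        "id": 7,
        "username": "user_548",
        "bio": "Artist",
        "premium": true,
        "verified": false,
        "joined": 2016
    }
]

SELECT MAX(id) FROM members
7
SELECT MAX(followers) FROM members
9216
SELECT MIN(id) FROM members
1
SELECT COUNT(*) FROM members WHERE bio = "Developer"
1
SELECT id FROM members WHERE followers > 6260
[1]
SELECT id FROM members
[1, 2, 3, 4, 5, 6, 7]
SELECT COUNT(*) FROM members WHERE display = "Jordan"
1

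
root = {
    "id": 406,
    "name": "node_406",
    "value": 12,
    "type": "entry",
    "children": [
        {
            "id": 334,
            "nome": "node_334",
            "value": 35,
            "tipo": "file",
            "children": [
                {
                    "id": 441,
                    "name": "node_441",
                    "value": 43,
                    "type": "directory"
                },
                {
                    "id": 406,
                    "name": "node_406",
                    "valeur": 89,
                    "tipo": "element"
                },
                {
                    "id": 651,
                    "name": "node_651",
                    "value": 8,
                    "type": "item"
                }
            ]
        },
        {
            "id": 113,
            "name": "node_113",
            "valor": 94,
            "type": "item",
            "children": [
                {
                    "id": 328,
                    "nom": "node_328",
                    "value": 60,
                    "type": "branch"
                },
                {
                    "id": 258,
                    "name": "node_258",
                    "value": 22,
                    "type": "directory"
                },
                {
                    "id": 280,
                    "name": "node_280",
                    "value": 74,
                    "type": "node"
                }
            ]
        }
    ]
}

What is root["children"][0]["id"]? 334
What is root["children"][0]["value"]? 35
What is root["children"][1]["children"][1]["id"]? 258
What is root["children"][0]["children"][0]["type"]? "directory"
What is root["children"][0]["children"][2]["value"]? 8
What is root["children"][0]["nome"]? "node_334"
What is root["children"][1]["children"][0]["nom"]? "node_328"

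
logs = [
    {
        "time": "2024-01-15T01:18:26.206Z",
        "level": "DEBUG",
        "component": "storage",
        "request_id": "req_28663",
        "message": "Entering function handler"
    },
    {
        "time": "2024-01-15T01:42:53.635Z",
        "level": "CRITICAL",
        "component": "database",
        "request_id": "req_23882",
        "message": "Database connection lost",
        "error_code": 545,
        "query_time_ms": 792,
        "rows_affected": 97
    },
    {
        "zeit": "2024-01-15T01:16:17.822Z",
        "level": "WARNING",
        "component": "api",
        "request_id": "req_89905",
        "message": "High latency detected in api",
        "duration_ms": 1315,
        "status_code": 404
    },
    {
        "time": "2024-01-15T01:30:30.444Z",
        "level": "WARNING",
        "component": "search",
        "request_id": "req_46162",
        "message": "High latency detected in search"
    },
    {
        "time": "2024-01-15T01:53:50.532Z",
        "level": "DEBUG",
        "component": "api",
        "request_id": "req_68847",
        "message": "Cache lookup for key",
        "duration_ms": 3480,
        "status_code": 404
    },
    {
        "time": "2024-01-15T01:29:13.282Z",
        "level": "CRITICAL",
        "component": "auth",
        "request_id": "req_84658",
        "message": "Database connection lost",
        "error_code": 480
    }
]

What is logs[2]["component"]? "api"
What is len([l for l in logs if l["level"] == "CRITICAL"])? 2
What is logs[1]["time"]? "2024-01-15T01:42:53.635Z"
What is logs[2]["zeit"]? "2024-01-15T01:16:17.822Z"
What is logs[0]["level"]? "DEBUG"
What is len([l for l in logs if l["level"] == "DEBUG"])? 2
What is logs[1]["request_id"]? "req_23882"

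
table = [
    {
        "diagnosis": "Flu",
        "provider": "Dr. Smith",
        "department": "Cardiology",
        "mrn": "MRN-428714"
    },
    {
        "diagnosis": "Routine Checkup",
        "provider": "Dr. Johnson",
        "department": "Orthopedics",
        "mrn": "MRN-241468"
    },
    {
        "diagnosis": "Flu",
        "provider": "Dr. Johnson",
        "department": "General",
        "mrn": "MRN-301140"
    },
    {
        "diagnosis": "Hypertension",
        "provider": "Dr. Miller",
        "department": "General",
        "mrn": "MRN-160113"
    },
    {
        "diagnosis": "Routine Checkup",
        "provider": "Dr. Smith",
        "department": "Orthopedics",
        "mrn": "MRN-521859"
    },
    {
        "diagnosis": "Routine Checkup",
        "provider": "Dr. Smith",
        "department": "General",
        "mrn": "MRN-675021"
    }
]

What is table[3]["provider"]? "Dr. Miller"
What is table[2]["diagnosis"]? "Flu"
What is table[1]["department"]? "Orthopedics"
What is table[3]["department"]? "General"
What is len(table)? 6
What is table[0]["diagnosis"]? "Flu"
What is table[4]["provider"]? "Dr. Smith"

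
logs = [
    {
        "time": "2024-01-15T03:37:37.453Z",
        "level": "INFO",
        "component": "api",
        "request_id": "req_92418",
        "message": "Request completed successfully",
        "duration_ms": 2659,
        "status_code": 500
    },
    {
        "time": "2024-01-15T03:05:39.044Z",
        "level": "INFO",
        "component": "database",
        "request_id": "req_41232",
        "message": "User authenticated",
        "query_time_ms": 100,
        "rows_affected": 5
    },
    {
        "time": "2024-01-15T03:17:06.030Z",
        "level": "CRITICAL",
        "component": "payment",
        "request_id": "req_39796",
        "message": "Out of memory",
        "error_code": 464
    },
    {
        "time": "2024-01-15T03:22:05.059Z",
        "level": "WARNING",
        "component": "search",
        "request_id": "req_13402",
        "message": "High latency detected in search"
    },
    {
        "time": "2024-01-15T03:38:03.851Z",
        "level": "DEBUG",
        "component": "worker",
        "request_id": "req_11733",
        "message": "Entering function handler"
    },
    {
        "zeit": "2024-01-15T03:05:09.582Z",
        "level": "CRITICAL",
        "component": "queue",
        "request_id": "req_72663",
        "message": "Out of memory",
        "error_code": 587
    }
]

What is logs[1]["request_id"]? "req_41232"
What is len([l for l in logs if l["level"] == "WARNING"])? 1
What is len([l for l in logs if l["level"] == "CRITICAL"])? 2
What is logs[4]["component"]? "worker"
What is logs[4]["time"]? "2024-01-15T03:38:03.851Z"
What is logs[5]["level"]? "CRITICAL"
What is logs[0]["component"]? "api"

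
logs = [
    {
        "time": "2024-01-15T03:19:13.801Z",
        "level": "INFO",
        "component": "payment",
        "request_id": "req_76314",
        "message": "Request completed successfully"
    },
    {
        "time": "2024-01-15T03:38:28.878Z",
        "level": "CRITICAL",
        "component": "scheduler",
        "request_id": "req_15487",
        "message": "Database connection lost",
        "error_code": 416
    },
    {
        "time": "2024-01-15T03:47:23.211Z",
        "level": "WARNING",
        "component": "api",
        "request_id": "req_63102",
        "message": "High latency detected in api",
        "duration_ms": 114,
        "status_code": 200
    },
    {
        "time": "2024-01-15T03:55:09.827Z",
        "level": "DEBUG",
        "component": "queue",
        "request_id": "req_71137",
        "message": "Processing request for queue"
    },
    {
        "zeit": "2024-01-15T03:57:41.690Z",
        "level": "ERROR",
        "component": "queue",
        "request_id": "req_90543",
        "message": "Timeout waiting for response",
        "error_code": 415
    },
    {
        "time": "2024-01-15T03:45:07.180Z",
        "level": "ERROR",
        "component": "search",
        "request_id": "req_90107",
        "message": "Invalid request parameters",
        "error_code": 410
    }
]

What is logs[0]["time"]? "2024-01-15T03:19:13.801Z"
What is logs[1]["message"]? "Database connection lost"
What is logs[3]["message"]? "Processing request for queue"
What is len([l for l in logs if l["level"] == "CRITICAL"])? 1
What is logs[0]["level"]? "INFO"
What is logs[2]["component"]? "api"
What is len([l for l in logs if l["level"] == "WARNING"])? 1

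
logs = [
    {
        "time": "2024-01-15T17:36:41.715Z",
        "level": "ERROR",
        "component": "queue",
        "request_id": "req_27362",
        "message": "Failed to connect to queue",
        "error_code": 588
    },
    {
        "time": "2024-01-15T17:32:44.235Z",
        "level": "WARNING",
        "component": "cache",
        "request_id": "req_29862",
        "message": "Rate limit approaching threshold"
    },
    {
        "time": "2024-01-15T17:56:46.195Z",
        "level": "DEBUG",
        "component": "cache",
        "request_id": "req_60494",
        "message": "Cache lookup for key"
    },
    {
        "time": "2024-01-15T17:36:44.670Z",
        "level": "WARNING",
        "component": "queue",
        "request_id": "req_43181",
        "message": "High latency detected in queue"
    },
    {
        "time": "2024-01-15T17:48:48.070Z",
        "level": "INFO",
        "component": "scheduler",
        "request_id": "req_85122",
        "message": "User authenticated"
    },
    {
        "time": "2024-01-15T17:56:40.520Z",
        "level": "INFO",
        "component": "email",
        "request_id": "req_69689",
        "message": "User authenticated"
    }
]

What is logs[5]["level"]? "INFO"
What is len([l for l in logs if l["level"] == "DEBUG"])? 1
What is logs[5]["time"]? "2024-01-15T17:56:40.520Z"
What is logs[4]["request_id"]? "req_85122"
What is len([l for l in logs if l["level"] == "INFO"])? 2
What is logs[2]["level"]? "DEBUG"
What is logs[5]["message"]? "User authenticated"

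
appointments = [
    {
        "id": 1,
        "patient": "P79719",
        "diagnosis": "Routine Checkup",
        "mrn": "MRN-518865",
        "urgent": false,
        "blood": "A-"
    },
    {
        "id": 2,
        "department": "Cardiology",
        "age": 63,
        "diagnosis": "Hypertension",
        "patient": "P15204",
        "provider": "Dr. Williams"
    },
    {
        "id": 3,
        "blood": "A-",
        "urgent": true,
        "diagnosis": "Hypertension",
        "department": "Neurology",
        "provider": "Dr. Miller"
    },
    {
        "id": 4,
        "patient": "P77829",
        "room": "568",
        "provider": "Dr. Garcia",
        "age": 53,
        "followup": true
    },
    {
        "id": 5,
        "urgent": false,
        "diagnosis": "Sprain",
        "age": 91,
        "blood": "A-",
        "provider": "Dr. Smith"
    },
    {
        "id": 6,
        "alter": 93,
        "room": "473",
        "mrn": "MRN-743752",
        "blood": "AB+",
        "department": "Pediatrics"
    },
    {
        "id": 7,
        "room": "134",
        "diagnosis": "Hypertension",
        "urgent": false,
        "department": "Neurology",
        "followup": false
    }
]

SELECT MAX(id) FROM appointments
7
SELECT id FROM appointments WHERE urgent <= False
[1, 5, 7]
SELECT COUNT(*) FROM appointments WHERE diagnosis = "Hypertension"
3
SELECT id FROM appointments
[1, 2, 3, 4, 5, 6, 7]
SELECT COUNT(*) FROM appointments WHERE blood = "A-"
3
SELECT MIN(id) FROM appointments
1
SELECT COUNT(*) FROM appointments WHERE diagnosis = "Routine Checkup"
1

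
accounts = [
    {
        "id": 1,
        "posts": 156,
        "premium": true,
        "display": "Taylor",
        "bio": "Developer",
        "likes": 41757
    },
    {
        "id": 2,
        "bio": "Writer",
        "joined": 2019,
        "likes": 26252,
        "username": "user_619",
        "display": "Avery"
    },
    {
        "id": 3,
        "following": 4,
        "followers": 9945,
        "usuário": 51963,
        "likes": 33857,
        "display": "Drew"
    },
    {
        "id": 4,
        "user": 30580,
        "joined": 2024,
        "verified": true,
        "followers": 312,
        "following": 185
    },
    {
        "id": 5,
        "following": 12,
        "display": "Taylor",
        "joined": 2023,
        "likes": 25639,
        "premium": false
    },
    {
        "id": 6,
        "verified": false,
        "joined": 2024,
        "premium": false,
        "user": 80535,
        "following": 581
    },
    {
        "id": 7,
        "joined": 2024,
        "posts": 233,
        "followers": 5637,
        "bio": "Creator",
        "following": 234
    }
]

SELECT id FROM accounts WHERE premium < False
[]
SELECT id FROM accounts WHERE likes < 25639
[]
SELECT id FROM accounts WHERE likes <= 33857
[2, 3, 5]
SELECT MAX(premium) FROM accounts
True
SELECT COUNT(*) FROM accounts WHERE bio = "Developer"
1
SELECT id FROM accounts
[1, 2, 3, 4, 5, 6, 7]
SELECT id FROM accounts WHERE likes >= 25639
[1, 2, 3, 5]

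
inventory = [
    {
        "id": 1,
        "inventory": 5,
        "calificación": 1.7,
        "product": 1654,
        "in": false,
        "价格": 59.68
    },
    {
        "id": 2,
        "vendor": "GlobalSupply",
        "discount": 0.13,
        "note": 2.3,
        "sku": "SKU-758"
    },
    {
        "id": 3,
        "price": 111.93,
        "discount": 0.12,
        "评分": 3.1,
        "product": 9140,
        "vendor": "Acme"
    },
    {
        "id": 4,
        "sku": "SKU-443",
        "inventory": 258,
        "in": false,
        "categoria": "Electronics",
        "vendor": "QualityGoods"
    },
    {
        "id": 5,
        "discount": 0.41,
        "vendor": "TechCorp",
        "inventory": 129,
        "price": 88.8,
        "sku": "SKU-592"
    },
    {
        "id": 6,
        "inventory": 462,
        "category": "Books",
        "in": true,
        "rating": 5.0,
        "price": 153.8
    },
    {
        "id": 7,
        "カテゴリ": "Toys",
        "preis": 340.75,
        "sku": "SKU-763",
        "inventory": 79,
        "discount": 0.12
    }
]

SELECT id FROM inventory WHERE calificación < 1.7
[]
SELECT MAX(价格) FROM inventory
59.68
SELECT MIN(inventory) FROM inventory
5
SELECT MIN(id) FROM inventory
1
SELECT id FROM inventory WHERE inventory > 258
[6]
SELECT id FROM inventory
[1, 2, 3, 4, 5, 6, 7]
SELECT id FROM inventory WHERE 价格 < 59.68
[]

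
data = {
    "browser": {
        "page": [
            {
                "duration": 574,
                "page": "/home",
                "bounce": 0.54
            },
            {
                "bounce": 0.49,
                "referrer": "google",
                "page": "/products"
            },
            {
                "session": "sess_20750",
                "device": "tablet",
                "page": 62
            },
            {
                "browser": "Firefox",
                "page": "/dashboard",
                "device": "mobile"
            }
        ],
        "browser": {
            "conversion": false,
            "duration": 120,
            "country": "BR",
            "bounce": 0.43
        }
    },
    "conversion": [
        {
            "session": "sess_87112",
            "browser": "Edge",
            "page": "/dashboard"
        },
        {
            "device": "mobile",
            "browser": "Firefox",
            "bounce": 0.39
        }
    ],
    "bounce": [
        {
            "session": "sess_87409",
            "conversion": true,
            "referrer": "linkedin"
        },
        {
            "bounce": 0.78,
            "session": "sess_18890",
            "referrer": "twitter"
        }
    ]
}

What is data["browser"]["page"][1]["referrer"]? "google"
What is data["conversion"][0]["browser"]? "Edge"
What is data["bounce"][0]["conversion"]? True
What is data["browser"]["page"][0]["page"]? "/home"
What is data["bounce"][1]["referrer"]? "twitter"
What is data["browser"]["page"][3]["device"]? "mobile"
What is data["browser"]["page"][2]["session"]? "sess_20750"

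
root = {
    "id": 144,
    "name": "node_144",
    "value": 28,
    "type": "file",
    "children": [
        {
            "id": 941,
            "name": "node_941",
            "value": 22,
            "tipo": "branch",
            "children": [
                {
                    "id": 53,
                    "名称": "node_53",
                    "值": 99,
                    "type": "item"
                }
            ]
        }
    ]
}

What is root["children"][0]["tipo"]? "branch"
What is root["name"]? "node_144"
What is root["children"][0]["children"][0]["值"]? 99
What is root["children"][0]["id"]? 941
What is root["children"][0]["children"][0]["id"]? 53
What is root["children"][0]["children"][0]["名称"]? "node_53"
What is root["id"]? 144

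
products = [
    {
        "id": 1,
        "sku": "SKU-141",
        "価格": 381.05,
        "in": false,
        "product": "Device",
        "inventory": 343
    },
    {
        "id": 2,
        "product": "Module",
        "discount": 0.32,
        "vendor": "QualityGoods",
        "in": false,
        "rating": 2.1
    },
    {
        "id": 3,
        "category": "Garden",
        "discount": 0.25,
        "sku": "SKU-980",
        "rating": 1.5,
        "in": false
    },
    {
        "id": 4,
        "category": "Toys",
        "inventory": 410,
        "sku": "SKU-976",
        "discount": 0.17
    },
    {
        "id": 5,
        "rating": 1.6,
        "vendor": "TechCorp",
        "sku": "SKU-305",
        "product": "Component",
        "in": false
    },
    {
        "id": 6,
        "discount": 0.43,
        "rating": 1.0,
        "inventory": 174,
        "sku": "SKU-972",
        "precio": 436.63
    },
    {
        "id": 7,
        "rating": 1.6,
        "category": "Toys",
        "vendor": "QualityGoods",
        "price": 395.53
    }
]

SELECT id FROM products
[1, 2, 3, 4, 5, 6, 7]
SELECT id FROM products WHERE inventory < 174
[]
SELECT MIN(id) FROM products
1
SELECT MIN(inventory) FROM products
174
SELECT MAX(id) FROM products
7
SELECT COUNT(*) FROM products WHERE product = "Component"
1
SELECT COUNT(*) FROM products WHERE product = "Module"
1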